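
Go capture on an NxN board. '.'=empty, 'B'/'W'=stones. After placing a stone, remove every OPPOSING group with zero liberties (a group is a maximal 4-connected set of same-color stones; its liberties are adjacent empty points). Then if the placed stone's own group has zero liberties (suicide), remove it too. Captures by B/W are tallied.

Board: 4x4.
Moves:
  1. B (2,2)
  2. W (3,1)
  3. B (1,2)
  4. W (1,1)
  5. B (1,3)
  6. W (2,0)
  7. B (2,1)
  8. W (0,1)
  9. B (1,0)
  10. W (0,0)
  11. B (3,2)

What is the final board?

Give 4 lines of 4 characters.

Move 1: B@(2,2) -> caps B=0 W=0
Move 2: W@(3,1) -> caps B=0 W=0
Move 3: B@(1,2) -> caps B=0 W=0
Move 4: W@(1,1) -> caps B=0 W=0
Move 5: B@(1,3) -> caps B=0 W=0
Move 6: W@(2,0) -> caps B=0 W=0
Move 7: B@(2,1) -> caps B=0 W=0
Move 8: W@(0,1) -> caps B=0 W=0
Move 9: B@(1,0) -> caps B=0 W=0
Move 10: W@(0,0) -> caps B=0 W=1
Move 11: B@(3,2) -> caps B=0 W=1

Answer: WW..
.WBB
WBB.
.WB.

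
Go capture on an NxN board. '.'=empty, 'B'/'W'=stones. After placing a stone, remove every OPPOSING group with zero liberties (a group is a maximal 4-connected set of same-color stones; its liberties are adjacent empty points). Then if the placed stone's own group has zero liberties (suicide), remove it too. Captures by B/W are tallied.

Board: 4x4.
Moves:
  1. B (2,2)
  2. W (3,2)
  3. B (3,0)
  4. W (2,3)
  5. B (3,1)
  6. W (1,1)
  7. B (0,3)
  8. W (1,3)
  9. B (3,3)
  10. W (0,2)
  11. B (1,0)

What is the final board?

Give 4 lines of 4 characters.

Move 1: B@(2,2) -> caps B=0 W=0
Move 2: W@(3,2) -> caps B=0 W=0
Move 3: B@(3,0) -> caps B=0 W=0
Move 4: W@(2,3) -> caps B=0 W=0
Move 5: B@(3,1) -> caps B=0 W=0
Move 6: W@(1,1) -> caps B=0 W=0
Move 7: B@(0,3) -> caps B=0 W=0
Move 8: W@(1,3) -> caps B=0 W=0
Move 9: B@(3,3) -> caps B=1 W=0
Move 10: W@(0,2) -> caps B=1 W=1
Move 11: B@(1,0) -> caps B=1 W=1

Answer: ..W.
BW.W
..BW
BB.B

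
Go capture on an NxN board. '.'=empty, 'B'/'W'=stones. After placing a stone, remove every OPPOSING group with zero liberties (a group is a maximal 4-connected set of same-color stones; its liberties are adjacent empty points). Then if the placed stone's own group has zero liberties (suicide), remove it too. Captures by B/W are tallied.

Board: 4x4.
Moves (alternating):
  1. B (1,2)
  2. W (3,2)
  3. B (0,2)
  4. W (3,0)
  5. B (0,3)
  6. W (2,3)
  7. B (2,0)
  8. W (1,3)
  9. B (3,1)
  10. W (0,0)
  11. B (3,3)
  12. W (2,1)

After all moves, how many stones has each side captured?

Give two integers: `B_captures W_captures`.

Move 1: B@(1,2) -> caps B=0 W=0
Move 2: W@(3,2) -> caps B=0 W=0
Move 3: B@(0,2) -> caps B=0 W=0
Move 4: W@(3,0) -> caps B=0 W=0
Move 5: B@(0,3) -> caps B=0 W=0
Move 6: W@(2,3) -> caps B=0 W=0
Move 7: B@(2,0) -> caps B=0 W=0
Move 8: W@(1,3) -> caps B=0 W=0
Move 9: B@(3,1) -> caps B=1 W=0
Move 10: W@(0,0) -> caps B=1 W=0
Move 11: B@(3,3) -> caps B=1 W=0
Move 12: W@(2,1) -> caps B=1 W=0

Answer: 1 0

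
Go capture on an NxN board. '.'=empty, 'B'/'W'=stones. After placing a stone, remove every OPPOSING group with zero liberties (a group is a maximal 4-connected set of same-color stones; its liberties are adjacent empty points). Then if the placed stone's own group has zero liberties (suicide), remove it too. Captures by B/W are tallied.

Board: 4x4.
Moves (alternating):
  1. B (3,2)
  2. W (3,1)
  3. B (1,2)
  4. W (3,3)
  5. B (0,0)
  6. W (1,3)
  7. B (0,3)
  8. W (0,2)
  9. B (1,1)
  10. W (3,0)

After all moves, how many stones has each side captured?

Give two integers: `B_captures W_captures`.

Move 1: B@(3,2) -> caps B=0 W=0
Move 2: W@(3,1) -> caps B=0 W=0
Move 3: B@(1,2) -> caps B=0 W=0
Move 4: W@(3,3) -> caps B=0 W=0
Move 5: B@(0,0) -> caps B=0 W=0
Move 6: W@(1,3) -> caps B=0 W=0
Move 7: B@(0,3) -> caps B=0 W=0
Move 8: W@(0,2) -> caps B=0 W=1
Move 9: B@(1,1) -> caps B=0 W=1
Move 10: W@(3,0) -> caps B=0 W=1

Answer: 0 1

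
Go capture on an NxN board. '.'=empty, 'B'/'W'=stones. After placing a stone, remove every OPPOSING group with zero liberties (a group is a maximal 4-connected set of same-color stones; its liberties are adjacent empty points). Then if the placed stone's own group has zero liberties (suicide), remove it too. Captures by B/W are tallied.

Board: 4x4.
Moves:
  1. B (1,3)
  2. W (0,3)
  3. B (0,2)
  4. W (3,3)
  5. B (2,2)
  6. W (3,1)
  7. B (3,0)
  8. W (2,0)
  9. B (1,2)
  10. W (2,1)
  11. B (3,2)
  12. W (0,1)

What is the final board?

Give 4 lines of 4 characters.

Answer: .WB.
..BB
WWB.
.WBW

Derivation:
Move 1: B@(1,3) -> caps B=0 W=0
Move 2: W@(0,3) -> caps B=0 W=0
Move 3: B@(0,2) -> caps B=1 W=0
Move 4: W@(3,3) -> caps B=1 W=0
Move 5: B@(2,2) -> caps B=1 W=0
Move 6: W@(3,1) -> caps B=1 W=0
Move 7: B@(3,0) -> caps B=1 W=0
Move 8: W@(2,0) -> caps B=1 W=1
Move 9: B@(1,2) -> caps B=1 W=1
Move 10: W@(2,1) -> caps B=1 W=1
Move 11: B@(3,2) -> caps B=1 W=1
Move 12: W@(0,1) -> caps B=1 W=1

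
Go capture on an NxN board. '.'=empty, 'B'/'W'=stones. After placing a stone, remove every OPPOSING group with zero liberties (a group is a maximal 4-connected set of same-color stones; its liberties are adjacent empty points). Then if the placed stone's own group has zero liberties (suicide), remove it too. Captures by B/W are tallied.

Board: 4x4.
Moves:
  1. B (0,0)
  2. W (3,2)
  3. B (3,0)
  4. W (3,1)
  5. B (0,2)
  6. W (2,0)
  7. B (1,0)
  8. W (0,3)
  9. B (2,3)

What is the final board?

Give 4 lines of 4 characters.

Answer: B.BW
B...
W..B
.WW.

Derivation:
Move 1: B@(0,0) -> caps B=0 W=0
Move 2: W@(3,2) -> caps B=0 W=0
Move 3: B@(3,0) -> caps B=0 W=0
Move 4: W@(3,1) -> caps B=0 W=0
Move 5: B@(0,2) -> caps B=0 W=0
Move 6: W@(2,0) -> caps B=0 W=1
Move 7: B@(1,0) -> caps B=0 W=1
Move 8: W@(0,3) -> caps B=0 W=1
Move 9: B@(2,3) -> caps B=0 W=1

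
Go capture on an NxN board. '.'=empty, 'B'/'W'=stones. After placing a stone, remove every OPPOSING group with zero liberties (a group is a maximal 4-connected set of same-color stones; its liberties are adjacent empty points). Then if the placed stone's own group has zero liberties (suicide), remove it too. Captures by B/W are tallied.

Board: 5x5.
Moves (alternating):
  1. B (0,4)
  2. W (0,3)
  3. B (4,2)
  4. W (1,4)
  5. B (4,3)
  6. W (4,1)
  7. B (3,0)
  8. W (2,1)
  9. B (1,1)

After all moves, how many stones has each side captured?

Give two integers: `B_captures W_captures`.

Move 1: B@(0,4) -> caps B=0 W=0
Move 2: W@(0,3) -> caps B=0 W=0
Move 3: B@(4,2) -> caps B=0 W=0
Move 4: W@(1,4) -> caps B=0 W=1
Move 5: B@(4,3) -> caps B=0 W=1
Move 6: W@(4,1) -> caps B=0 W=1
Move 7: B@(3,0) -> caps B=0 W=1
Move 8: W@(2,1) -> caps B=0 W=1
Move 9: B@(1,1) -> caps B=0 W=1

Answer: 0 1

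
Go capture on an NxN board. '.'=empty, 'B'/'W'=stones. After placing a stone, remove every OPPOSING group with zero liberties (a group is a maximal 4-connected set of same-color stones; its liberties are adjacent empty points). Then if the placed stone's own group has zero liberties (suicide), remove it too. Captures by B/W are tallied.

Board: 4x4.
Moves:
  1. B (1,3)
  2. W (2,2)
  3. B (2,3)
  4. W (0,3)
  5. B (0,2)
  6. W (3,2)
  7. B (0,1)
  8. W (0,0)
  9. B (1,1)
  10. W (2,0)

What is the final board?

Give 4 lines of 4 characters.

Answer: WBB.
.B.B
W.WB
..W.

Derivation:
Move 1: B@(1,3) -> caps B=0 W=0
Move 2: W@(2,2) -> caps B=0 W=0
Move 3: B@(2,3) -> caps B=0 W=0
Move 4: W@(0,3) -> caps B=0 W=0
Move 5: B@(0,2) -> caps B=1 W=0
Move 6: W@(3,2) -> caps B=1 W=0
Move 7: B@(0,1) -> caps B=1 W=0
Move 8: W@(0,0) -> caps B=1 W=0
Move 9: B@(1,1) -> caps B=1 W=0
Move 10: W@(2,0) -> caps B=1 W=0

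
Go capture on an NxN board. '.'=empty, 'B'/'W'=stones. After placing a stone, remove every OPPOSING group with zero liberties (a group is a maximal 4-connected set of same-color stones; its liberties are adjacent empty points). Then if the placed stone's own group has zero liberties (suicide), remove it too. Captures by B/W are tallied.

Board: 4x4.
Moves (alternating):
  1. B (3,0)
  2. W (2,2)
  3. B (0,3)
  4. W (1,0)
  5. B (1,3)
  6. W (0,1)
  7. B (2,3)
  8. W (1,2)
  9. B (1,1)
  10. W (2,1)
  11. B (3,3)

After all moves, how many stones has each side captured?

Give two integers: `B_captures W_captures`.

Move 1: B@(3,0) -> caps B=0 W=0
Move 2: W@(2,2) -> caps B=0 W=0
Move 3: B@(0,3) -> caps B=0 W=0
Move 4: W@(1,0) -> caps B=0 W=0
Move 5: B@(1,3) -> caps B=0 W=0
Move 6: W@(0,1) -> caps B=0 W=0
Move 7: B@(2,3) -> caps B=0 W=0
Move 8: W@(1,2) -> caps B=0 W=0
Move 9: B@(1,1) -> caps B=0 W=0
Move 10: W@(2,1) -> caps B=0 W=1
Move 11: B@(3,3) -> caps B=0 W=1

Answer: 0 1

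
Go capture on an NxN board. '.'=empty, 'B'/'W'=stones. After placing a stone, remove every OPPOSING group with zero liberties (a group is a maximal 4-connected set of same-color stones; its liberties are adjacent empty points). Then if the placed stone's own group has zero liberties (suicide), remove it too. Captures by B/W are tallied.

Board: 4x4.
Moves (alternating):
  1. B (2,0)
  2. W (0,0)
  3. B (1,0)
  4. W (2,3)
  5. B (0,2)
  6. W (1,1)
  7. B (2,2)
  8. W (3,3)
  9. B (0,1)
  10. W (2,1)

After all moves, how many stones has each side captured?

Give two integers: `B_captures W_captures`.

Answer: 1 0

Derivation:
Move 1: B@(2,0) -> caps B=0 W=0
Move 2: W@(0,0) -> caps B=0 W=0
Move 3: B@(1,0) -> caps B=0 W=0
Move 4: W@(2,3) -> caps B=0 W=0
Move 5: B@(0,2) -> caps B=0 W=0
Move 6: W@(1,1) -> caps B=0 W=0
Move 7: B@(2,2) -> caps B=0 W=0
Move 8: W@(3,3) -> caps B=0 W=0
Move 9: B@(0,1) -> caps B=1 W=0
Move 10: W@(2,1) -> caps B=1 W=0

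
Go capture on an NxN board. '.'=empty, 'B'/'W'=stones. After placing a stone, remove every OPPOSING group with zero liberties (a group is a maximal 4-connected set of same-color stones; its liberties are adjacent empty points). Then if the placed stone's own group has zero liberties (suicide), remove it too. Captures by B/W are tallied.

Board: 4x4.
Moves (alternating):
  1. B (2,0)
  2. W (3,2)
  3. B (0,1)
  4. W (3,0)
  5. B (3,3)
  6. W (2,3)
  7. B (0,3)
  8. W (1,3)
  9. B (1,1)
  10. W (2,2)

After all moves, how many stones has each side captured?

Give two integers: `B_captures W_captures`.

Answer: 0 1

Derivation:
Move 1: B@(2,0) -> caps B=0 W=0
Move 2: W@(3,2) -> caps B=0 W=0
Move 3: B@(0,1) -> caps B=0 W=0
Move 4: W@(3,0) -> caps B=0 W=0
Move 5: B@(3,3) -> caps B=0 W=0
Move 6: W@(2,3) -> caps B=0 W=1
Move 7: B@(0,3) -> caps B=0 W=1
Move 8: W@(1,3) -> caps B=0 W=1
Move 9: B@(1,1) -> caps B=0 W=1
Move 10: W@(2,2) -> caps B=0 W=1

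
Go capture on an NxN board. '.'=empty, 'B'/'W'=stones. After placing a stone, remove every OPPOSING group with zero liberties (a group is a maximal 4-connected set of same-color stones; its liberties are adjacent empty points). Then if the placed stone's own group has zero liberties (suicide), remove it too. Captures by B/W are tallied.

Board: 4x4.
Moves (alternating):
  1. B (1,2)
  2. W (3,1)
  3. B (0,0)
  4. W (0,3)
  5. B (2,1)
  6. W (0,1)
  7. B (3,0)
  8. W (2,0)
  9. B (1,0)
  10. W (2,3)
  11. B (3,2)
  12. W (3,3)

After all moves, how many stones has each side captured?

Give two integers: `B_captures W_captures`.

Move 1: B@(1,2) -> caps B=0 W=0
Move 2: W@(3,1) -> caps B=0 W=0
Move 3: B@(0,0) -> caps B=0 W=0
Move 4: W@(0,3) -> caps B=0 W=0
Move 5: B@(2,1) -> caps B=0 W=0
Move 6: W@(0,1) -> caps B=0 W=0
Move 7: B@(3,0) -> caps B=0 W=0
Move 8: W@(2,0) -> caps B=0 W=1
Move 9: B@(1,0) -> caps B=0 W=1
Move 10: W@(2,3) -> caps B=0 W=1
Move 11: B@(3,2) -> caps B=0 W=1
Move 12: W@(3,3) -> caps B=0 W=1

Answer: 0 1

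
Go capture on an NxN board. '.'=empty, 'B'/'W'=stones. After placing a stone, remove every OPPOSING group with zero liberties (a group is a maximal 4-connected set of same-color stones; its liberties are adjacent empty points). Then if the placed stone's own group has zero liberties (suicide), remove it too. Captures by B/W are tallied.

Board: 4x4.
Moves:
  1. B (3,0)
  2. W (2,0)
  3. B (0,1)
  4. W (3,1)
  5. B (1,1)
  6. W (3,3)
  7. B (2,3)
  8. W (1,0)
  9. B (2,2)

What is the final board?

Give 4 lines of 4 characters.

Move 1: B@(3,0) -> caps B=0 W=0
Move 2: W@(2,0) -> caps B=0 W=0
Move 3: B@(0,1) -> caps B=0 W=0
Move 4: W@(3,1) -> caps B=0 W=1
Move 5: B@(1,1) -> caps B=0 W=1
Move 6: W@(3,3) -> caps B=0 W=1
Move 7: B@(2,3) -> caps B=0 W=1
Move 8: W@(1,0) -> caps B=0 W=1
Move 9: B@(2,2) -> caps B=0 W=1

Answer: .B..
WB..
W.BB
.W.W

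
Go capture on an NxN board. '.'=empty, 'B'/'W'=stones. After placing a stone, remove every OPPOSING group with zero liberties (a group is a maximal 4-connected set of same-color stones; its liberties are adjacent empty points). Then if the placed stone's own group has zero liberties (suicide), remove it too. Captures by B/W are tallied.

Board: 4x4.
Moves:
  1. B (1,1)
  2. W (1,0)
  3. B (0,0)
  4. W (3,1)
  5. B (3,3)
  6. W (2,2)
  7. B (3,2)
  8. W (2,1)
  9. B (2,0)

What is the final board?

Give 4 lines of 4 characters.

Move 1: B@(1,1) -> caps B=0 W=0
Move 2: W@(1,0) -> caps B=0 W=0
Move 3: B@(0,0) -> caps B=0 W=0
Move 4: W@(3,1) -> caps B=0 W=0
Move 5: B@(3,3) -> caps B=0 W=0
Move 6: W@(2,2) -> caps B=0 W=0
Move 7: B@(3,2) -> caps B=0 W=0
Move 8: W@(2,1) -> caps B=0 W=0
Move 9: B@(2,0) -> caps B=1 W=0

Answer: B...
.B..
BWW.
.WBB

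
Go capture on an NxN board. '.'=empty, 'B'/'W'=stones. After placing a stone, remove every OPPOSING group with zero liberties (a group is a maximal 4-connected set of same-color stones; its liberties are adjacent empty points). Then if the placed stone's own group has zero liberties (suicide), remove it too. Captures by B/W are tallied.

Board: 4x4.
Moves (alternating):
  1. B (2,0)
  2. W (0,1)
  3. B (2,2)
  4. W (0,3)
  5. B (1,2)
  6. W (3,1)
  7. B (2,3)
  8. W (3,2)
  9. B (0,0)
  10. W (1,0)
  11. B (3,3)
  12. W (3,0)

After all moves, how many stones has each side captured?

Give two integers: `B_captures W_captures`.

Answer: 0 1

Derivation:
Move 1: B@(2,0) -> caps B=0 W=0
Move 2: W@(0,1) -> caps B=0 W=0
Move 3: B@(2,2) -> caps B=0 W=0
Move 4: W@(0,3) -> caps B=0 W=0
Move 5: B@(1,2) -> caps B=0 W=0
Move 6: W@(3,1) -> caps B=0 W=0
Move 7: B@(2,3) -> caps B=0 W=0
Move 8: W@(3,2) -> caps B=0 W=0
Move 9: B@(0,0) -> caps B=0 W=0
Move 10: W@(1,0) -> caps B=0 W=1
Move 11: B@(3,3) -> caps B=0 W=1
Move 12: W@(3,0) -> caps B=0 W=1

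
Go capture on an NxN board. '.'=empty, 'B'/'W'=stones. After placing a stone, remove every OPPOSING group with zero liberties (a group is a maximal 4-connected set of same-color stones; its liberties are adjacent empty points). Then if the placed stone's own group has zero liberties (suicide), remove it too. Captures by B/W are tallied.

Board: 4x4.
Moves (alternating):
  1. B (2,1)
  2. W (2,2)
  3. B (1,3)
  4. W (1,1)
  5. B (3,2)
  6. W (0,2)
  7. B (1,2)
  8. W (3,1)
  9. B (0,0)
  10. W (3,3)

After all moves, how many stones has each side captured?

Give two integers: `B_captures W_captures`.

Answer: 0 1

Derivation:
Move 1: B@(2,1) -> caps B=0 W=0
Move 2: W@(2,2) -> caps B=0 W=0
Move 3: B@(1,3) -> caps B=0 W=0
Move 4: W@(1,1) -> caps B=0 W=0
Move 5: B@(3,2) -> caps B=0 W=0
Move 6: W@(0,2) -> caps B=0 W=0
Move 7: B@(1,2) -> caps B=0 W=0
Move 8: W@(3,1) -> caps B=0 W=0
Move 9: B@(0,0) -> caps B=0 W=0
Move 10: W@(3,3) -> caps B=0 W=1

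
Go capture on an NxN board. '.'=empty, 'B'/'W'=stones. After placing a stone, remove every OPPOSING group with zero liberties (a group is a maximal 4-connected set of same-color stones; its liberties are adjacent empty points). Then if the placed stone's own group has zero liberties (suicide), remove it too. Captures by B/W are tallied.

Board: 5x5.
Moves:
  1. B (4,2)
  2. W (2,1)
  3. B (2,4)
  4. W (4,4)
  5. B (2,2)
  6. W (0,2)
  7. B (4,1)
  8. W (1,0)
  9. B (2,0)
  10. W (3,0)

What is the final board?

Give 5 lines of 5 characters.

Move 1: B@(4,2) -> caps B=0 W=0
Move 2: W@(2,1) -> caps B=0 W=0
Move 3: B@(2,4) -> caps B=0 W=0
Move 4: W@(4,4) -> caps B=0 W=0
Move 5: B@(2,2) -> caps B=0 W=0
Move 6: W@(0,2) -> caps B=0 W=0
Move 7: B@(4,1) -> caps B=0 W=0
Move 8: W@(1,0) -> caps B=0 W=0
Move 9: B@(2,0) -> caps B=0 W=0
Move 10: W@(3,0) -> caps B=0 W=1

Answer: ..W..
W....
.WB.B
W....
.BB.W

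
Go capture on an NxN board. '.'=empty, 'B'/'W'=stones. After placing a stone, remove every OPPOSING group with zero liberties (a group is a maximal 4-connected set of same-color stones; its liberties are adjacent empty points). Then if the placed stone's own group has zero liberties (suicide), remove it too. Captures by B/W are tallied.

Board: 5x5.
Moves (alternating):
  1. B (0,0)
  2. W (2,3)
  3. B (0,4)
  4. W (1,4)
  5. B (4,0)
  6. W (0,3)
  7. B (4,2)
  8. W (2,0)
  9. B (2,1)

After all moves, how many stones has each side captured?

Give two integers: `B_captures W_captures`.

Answer: 0 1

Derivation:
Move 1: B@(0,0) -> caps B=0 W=0
Move 2: W@(2,3) -> caps B=0 W=0
Move 3: B@(0,4) -> caps B=0 W=0
Move 4: W@(1,4) -> caps B=0 W=0
Move 5: B@(4,0) -> caps B=0 W=0
Move 6: W@(0,3) -> caps B=0 W=1
Move 7: B@(4,2) -> caps B=0 W=1
Move 8: W@(2,0) -> caps B=0 W=1
Move 9: B@(2,1) -> caps B=0 W=1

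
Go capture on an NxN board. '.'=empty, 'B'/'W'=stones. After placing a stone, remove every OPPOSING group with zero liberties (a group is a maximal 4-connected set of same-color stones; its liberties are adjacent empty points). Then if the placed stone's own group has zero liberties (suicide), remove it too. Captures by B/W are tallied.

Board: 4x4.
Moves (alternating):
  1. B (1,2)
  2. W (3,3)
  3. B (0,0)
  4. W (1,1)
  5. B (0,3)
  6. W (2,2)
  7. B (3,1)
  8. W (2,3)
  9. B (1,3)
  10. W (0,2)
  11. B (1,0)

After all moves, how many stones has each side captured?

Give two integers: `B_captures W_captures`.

Answer: 0 3

Derivation:
Move 1: B@(1,2) -> caps B=0 W=0
Move 2: W@(3,3) -> caps B=0 W=0
Move 3: B@(0,0) -> caps B=0 W=0
Move 4: W@(1,1) -> caps B=0 W=0
Move 5: B@(0,3) -> caps B=0 W=0
Move 6: W@(2,2) -> caps B=0 W=0
Move 7: B@(3,1) -> caps B=0 W=0
Move 8: W@(2,3) -> caps B=0 W=0
Move 9: B@(1,3) -> caps B=0 W=0
Move 10: W@(0,2) -> caps B=0 W=3
Move 11: B@(1,0) -> caps B=0 W=3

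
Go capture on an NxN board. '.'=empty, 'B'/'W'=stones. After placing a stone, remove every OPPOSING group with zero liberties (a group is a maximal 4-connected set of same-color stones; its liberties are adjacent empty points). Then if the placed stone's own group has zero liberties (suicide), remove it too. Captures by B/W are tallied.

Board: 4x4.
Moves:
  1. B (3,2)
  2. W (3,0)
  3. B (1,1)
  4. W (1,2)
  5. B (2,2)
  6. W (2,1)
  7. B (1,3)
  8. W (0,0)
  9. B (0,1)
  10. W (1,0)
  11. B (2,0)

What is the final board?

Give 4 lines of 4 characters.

Answer: .B..
.BWB
BWB.
W.B.

Derivation:
Move 1: B@(3,2) -> caps B=0 W=0
Move 2: W@(3,0) -> caps B=0 W=0
Move 3: B@(1,1) -> caps B=0 W=0
Move 4: W@(1,2) -> caps B=0 W=0
Move 5: B@(2,2) -> caps B=0 W=0
Move 6: W@(2,1) -> caps B=0 W=0
Move 7: B@(1,3) -> caps B=0 W=0
Move 8: W@(0,0) -> caps B=0 W=0
Move 9: B@(0,1) -> caps B=0 W=0
Move 10: W@(1,0) -> caps B=0 W=0
Move 11: B@(2,0) -> caps B=2 W=0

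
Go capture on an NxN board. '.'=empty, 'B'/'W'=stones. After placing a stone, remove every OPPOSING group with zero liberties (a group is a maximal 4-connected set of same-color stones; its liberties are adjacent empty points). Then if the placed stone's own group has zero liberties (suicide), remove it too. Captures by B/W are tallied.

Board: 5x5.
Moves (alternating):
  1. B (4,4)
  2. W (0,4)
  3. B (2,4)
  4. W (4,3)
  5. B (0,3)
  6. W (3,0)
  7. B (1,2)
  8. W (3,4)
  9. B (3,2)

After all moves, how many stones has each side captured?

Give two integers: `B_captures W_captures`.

Move 1: B@(4,4) -> caps B=0 W=0
Move 2: W@(0,4) -> caps B=0 W=0
Move 3: B@(2,4) -> caps B=0 W=0
Move 4: W@(4,3) -> caps B=0 W=0
Move 5: B@(0,3) -> caps B=0 W=0
Move 6: W@(3,0) -> caps B=0 W=0
Move 7: B@(1,2) -> caps B=0 W=0
Move 8: W@(3,4) -> caps B=0 W=1
Move 9: B@(3,2) -> caps B=0 W=1

Answer: 0 1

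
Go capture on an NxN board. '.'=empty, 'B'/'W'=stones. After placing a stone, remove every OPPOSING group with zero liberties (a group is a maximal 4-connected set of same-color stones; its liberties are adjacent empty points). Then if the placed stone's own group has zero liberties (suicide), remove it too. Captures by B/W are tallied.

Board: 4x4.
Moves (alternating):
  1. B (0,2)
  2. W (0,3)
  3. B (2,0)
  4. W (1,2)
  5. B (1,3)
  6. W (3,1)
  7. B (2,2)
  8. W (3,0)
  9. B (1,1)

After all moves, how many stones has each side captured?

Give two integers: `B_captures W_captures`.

Move 1: B@(0,2) -> caps B=0 W=0
Move 2: W@(0,3) -> caps B=0 W=0
Move 3: B@(2,0) -> caps B=0 W=0
Move 4: W@(1,2) -> caps B=0 W=0
Move 5: B@(1,3) -> caps B=1 W=0
Move 6: W@(3,1) -> caps B=1 W=0
Move 7: B@(2,2) -> caps B=1 W=0
Move 8: W@(3,0) -> caps B=1 W=0
Move 9: B@(1,1) -> caps B=2 W=0

Answer: 2 0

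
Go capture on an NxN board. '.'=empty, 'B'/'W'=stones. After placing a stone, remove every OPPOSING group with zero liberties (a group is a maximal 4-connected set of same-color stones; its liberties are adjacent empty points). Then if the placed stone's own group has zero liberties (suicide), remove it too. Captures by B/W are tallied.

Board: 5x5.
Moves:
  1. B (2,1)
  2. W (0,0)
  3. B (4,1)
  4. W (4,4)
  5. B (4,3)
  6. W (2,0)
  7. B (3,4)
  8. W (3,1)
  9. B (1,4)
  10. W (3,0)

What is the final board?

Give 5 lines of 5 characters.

Answer: W....
....B
WB...
WW..B
.B.B.

Derivation:
Move 1: B@(2,1) -> caps B=0 W=0
Move 2: W@(0,0) -> caps B=0 W=0
Move 3: B@(4,1) -> caps B=0 W=0
Move 4: W@(4,4) -> caps B=0 W=0
Move 5: B@(4,3) -> caps B=0 W=0
Move 6: W@(2,0) -> caps B=0 W=0
Move 7: B@(3,4) -> caps B=1 W=0
Move 8: W@(3,1) -> caps B=1 W=0
Move 9: B@(1,4) -> caps B=1 W=0
Move 10: W@(3,0) -> caps B=1 W=0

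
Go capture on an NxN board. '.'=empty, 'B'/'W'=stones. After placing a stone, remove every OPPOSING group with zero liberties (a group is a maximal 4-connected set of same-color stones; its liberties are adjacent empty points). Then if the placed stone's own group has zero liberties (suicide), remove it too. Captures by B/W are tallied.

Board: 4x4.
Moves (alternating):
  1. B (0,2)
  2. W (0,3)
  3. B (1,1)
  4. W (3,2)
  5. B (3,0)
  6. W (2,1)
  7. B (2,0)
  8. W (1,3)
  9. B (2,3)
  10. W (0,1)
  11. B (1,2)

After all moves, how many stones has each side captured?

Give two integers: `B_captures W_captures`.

Move 1: B@(0,2) -> caps B=0 W=0
Move 2: W@(0,3) -> caps B=0 W=0
Move 3: B@(1,1) -> caps B=0 W=0
Move 4: W@(3,2) -> caps B=0 W=0
Move 5: B@(3,0) -> caps B=0 W=0
Move 6: W@(2,1) -> caps B=0 W=0
Move 7: B@(2,0) -> caps B=0 W=0
Move 8: W@(1,3) -> caps B=0 W=0
Move 9: B@(2,3) -> caps B=0 W=0
Move 10: W@(0,1) -> caps B=0 W=0
Move 11: B@(1,2) -> caps B=2 W=0

Answer: 2 0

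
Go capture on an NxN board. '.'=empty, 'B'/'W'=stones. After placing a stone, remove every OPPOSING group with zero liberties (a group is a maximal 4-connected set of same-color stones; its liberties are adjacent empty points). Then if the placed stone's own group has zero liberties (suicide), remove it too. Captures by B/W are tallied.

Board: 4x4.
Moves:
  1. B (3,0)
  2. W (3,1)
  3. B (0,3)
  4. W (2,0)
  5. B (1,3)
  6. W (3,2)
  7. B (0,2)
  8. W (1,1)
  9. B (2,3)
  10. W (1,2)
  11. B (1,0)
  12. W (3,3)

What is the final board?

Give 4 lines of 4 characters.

Move 1: B@(3,0) -> caps B=0 W=0
Move 2: W@(3,1) -> caps B=0 W=0
Move 3: B@(0,3) -> caps B=0 W=0
Move 4: W@(2,0) -> caps B=0 W=1
Move 5: B@(1,3) -> caps B=0 W=1
Move 6: W@(3,2) -> caps B=0 W=1
Move 7: B@(0,2) -> caps B=0 W=1
Move 8: W@(1,1) -> caps B=0 W=1
Move 9: B@(2,3) -> caps B=0 W=1
Move 10: W@(1,2) -> caps B=0 W=1
Move 11: B@(1,0) -> caps B=0 W=1
Move 12: W@(3,3) -> caps B=0 W=1

Answer: ..BB
BWWB
W..B
.WWW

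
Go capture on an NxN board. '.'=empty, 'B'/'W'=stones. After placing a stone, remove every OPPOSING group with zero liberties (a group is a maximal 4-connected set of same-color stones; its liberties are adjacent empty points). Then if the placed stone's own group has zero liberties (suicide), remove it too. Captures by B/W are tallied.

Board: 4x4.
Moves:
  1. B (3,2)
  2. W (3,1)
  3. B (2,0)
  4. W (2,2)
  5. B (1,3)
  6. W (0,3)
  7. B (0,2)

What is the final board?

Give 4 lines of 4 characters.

Move 1: B@(3,2) -> caps B=0 W=0
Move 2: W@(3,1) -> caps B=0 W=0
Move 3: B@(2,0) -> caps B=0 W=0
Move 4: W@(2,2) -> caps B=0 W=0
Move 5: B@(1,3) -> caps B=0 W=0
Move 6: W@(0,3) -> caps B=0 W=0
Move 7: B@(0,2) -> caps B=1 W=0

Answer: ..B.
...B
B.W.
.WB.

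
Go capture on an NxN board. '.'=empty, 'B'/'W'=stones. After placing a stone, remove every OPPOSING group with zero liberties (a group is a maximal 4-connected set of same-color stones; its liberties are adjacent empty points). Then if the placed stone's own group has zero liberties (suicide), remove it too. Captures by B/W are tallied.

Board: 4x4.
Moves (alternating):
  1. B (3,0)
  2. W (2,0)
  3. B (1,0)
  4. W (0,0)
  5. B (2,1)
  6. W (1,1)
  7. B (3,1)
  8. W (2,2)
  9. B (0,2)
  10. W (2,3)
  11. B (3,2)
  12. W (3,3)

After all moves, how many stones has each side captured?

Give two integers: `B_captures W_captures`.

Answer: 1 0

Derivation:
Move 1: B@(3,0) -> caps B=0 W=0
Move 2: W@(2,0) -> caps B=0 W=0
Move 3: B@(1,0) -> caps B=0 W=0
Move 4: W@(0,0) -> caps B=0 W=0
Move 5: B@(2,1) -> caps B=1 W=0
Move 6: W@(1,1) -> caps B=1 W=0
Move 7: B@(3,1) -> caps B=1 W=0
Move 8: W@(2,2) -> caps B=1 W=0
Move 9: B@(0,2) -> caps B=1 W=0
Move 10: W@(2,3) -> caps B=1 W=0
Move 11: B@(3,2) -> caps B=1 W=0
Move 12: W@(3,3) -> caps B=1 W=0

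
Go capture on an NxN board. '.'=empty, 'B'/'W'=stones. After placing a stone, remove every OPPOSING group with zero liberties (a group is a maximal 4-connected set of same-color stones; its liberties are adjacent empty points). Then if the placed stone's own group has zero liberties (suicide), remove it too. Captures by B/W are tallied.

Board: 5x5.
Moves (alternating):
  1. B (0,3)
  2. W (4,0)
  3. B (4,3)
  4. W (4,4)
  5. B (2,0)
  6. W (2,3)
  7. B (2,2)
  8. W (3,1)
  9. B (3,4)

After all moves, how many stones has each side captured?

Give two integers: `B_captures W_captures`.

Answer: 1 0

Derivation:
Move 1: B@(0,3) -> caps B=0 W=0
Move 2: W@(4,0) -> caps B=0 W=0
Move 3: B@(4,3) -> caps B=0 W=0
Move 4: W@(4,4) -> caps B=0 W=0
Move 5: B@(2,0) -> caps B=0 W=0
Move 6: W@(2,3) -> caps B=0 W=0
Move 7: B@(2,2) -> caps B=0 W=0
Move 8: W@(3,1) -> caps B=0 W=0
Move 9: B@(3,4) -> caps B=1 W=0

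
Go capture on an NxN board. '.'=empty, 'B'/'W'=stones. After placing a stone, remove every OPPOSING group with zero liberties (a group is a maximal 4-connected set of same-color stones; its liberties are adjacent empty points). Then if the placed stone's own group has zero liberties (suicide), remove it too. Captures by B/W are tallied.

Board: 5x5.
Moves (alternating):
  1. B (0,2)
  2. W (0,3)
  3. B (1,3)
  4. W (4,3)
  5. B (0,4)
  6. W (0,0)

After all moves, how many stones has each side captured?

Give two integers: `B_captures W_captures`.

Move 1: B@(0,2) -> caps B=0 W=0
Move 2: W@(0,3) -> caps B=0 W=0
Move 3: B@(1,3) -> caps B=0 W=0
Move 4: W@(4,3) -> caps B=0 W=0
Move 5: B@(0,4) -> caps B=1 W=0
Move 6: W@(0,0) -> caps B=1 W=0

Answer: 1 0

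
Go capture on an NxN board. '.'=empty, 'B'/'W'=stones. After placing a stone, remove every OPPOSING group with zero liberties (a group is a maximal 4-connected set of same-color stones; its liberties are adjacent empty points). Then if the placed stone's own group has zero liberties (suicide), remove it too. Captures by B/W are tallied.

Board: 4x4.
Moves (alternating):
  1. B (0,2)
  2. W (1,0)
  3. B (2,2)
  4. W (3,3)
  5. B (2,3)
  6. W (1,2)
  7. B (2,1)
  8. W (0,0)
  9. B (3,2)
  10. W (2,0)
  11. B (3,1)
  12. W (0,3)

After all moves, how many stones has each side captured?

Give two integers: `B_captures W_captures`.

Move 1: B@(0,2) -> caps B=0 W=0
Move 2: W@(1,0) -> caps B=0 W=0
Move 3: B@(2,2) -> caps B=0 W=0
Move 4: W@(3,3) -> caps B=0 W=0
Move 5: B@(2,3) -> caps B=0 W=0
Move 6: W@(1,2) -> caps B=0 W=0
Move 7: B@(2,1) -> caps B=0 W=0
Move 8: W@(0,0) -> caps B=0 W=0
Move 9: B@(3,2) -> caps B=1 W=0
Move 10: W@(2,0) -> caps B=1 W=0
Move 11: B@(3,1) -> caps B=1 W=0
Move 12: W@(0,3) -> caps B=1 W=0

Answer: 1 0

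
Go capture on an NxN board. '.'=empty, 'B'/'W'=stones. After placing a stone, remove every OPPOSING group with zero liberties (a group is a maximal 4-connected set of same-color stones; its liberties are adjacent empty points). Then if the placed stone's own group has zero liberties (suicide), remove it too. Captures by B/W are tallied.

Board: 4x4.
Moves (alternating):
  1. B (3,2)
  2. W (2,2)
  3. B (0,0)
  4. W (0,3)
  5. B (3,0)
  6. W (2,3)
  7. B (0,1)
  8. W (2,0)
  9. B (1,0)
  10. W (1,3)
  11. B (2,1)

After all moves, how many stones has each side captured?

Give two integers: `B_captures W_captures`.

Move 1: B@(3,2) -> caps B=0 W=0
Move 2: W@(2,2) -> caps B=0 W=0
Move 3: B@(0,0) -> caps B=0 W=0
Move 4: W@(0,3) -> caps B=0 W=0
Move 5: B@(3,0) -> caps B=0 W=0
Move 6: W@(2,3) -> caps B=0 W=0
Move 7: B@(0,1) -> caps B=0 W=0
Move 8: W@(2,0) -> caps B=0 W=0
Move 9: B@(1,0) -> caps B=0 W=0
Move 10: W@(1,3) -> caps B=0 W=0
Move 11: B@(2,1) -> caps B=1 W=0

Answer: 1 0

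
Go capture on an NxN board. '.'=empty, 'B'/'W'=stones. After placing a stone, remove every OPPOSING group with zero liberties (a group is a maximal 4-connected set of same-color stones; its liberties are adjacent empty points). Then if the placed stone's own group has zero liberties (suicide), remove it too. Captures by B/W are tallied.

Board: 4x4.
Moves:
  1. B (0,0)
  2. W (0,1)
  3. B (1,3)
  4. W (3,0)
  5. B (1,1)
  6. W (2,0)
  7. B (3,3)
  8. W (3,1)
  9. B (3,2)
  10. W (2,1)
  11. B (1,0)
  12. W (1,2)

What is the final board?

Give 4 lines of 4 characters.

Answer: .W..
..WB
WW..
WWBB

Derivation:
Move 1: B@(0,0) -> caps B=0 W=0
Move 2: W@(0,1) -> caps B=0 W=0
Move 3: B@(1,3) -> caps B=0 W=0
Move 4: W@(3,0) -> caps B=0 W=0
Move 5: B@(1,1) -> caps B=0 W=0
Move 6: W@(2,0) -> caps B=0 W=0
Move 7: B@(3,3) -> caps B=0 W=0
Move 8: W@(3,1) -> caps B=0 W=0
Move 9: B@(3,2) -> caps B=0 W=0
Move 10: W@(2,1) -> caps B=0 W=0
Move 11: B@(1,0) -> caps B=0 W=0
Move 12: W@(1,2) -> caps B=0 W=3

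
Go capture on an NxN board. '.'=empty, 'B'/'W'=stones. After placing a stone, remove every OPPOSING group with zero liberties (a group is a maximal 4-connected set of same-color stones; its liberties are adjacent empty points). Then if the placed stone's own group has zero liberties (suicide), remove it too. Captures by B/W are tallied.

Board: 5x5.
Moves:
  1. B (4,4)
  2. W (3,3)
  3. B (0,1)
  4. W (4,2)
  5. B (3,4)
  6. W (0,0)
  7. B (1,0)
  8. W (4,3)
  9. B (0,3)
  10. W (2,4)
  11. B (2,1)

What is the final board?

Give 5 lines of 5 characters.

Move 1: B@(4,4) -> caps B=0 W=0
Move 2: W@(3,3) -> caps B=0 W=0
Move 3: B@(0,1) -> caps B=0 W=0
Move 4: W@(4,2) -> caps B=0 W=0
Move 5: B@(3,4) -> caps B=0 W=0
Move 6: W@(0,0) -> caps B=0 W=0
Move 7: B@(1,0) -> caps B=1 W=0
Move 8: W@(4,3) -> caps B=1 W=0
Move 9: B@(0,3) -> caps B=1 W=0
Move 10: W@(2,4) -> caps B=1 W=2
Move 11: B@(2,1) -> caps B=1 W=2

Answer: .B.B.
B....
.B..W
...W.
..WW.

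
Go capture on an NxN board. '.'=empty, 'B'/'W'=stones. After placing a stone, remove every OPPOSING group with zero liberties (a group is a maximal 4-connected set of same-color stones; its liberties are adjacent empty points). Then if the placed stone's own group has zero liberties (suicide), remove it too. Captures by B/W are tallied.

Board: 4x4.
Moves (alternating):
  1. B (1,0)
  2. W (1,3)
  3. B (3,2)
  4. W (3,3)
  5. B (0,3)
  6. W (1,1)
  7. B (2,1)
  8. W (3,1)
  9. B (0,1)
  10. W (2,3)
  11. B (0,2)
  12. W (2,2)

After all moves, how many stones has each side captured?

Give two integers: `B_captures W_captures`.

Move 1: B@(1,0) -> caps B=0 W=0
Move 2: W@(1,3) -> caps B=0 W=0
Move 3: B@(3,2) -> caps B=0 W=0
Move 4: W@(3,3) -> caps B=0 W=0
Move 5: B@(0,3) -> caps B=0 W=0
Move 6: W@(1,1) -> caps B=0 W=0
Move 7: B@(2,1) -> caps B=0 W=0
Move 8: W@(3,1) -> caps B=0 W=0
Move 9: B@(0,1) -> caps B=0 W=0
Move 10: W@(2,3) -> caps B=0 W=0
Move 11: B@(0,2) -> caps B=0 W=0
Move 12: W@(2,2) -> caps B=0 W=1

Answer: 0 1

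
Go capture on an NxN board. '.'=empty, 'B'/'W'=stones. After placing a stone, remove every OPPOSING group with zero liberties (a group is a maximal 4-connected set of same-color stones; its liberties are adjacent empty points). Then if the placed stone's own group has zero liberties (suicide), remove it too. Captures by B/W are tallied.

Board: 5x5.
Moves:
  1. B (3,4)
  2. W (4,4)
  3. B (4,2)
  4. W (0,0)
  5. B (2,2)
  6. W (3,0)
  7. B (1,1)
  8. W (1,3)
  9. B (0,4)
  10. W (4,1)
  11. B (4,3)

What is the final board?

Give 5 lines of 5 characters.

Answer: W...B
.B.W.
..B..
W...B
.WBB.

Derivation:
Move 1: B@(3,4) -> caps B=0 W=0
Move 2: W@(4,4) -> caps B=0 W=0
Move 3: B@(4,2) -> caps B=0 W=0
Move 4: W@(0,0) -> caps B=0 W=0
Move 5: B@(2,2) -> caps B=0 W=0
Move 6: W@(3,0) -> caps B=0 W=0
Move 7: B@(1,1) -> caps B=0 W=0
Move 8: W@(1,3) -> caps B=0 W=0
Move 9: B@(0,4) -> caps B=0 W=0
Move 10: W@(4,1) -> caps B=0 W=0
Move 11: B@(4,3) -> caps B=1 W=0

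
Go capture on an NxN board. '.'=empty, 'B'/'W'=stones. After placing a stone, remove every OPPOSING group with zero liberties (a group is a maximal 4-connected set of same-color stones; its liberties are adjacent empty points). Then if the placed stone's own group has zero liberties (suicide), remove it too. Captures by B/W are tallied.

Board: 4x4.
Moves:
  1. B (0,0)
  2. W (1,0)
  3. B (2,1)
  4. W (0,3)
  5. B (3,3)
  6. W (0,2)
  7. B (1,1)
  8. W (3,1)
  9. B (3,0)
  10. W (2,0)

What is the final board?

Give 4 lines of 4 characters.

Move 1: B@(0,0) -> caps B=0 W=0
Move 2: W@(1,0) -> caps B=0 W=0
Move 3: B@(2,1) -> caps B=0 W=0
Move 4: W@(0,3) -> caps B=0 W=0
Move 5: B@(3,3) -> caps B=0 W=0
Move 6: W@(0,2) -> caps B=0 W=0
Move 7: B@(1,1) -> caps B=0 W=0
Move 8: W@(3,1) -> caps B=0 W=0
Move 9: B@(3,0) -> caps B=0 W=0
Move 10: W@(2,0) -> caps B=0 W=1

Answer: B.WW
WB..
WB..
.W.B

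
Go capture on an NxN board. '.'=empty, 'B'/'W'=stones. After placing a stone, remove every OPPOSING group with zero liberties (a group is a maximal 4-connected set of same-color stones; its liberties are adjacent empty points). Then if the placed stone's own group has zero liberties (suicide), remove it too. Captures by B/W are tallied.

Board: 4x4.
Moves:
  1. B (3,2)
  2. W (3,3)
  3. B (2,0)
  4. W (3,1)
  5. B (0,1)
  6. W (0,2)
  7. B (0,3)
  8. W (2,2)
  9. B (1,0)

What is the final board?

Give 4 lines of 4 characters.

Answer: .BWB
B...
B.W.
.W.W

Derivation:
Move 1: B@(3,2) -> caps B=0 W=0
Move 2: W@(3,3) -> caps B=0 W=0
Move 3: B@(2,0) -> caps B=0 W=0
Move 4: W@(3,1) -> caps B=0 W=0
Move 5: B@(0,1) -> caps B=0 W=0
Move 6: W@(0,2) -> caps B=0 W=0
Move 7: B@(0,3) -> caps B=0 W=0
Move 8: W@(2,2) -> caps B=0 W=1
Move 9: B@(1,0) -> caps B=0 W=1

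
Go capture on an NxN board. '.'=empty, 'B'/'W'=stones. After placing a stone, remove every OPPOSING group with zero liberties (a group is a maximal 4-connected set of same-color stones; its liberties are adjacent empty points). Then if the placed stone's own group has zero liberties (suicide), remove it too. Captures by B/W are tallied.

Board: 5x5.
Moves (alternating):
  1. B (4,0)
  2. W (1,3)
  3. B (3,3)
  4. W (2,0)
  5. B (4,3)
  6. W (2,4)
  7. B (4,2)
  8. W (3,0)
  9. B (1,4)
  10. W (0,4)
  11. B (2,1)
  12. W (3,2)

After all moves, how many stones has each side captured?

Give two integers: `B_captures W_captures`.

Answer: 0 1

Derivation:
Move 1: B@(4,0) -> caps B=0 W=0
Move 2: W@(1,3) -> caps B=0 W=0
Move 3: B@(3,3) -> caps B=0 W=0
Move 4: W@(2,0) -> caps B=0 W=0
Move 5: B@(4,3) -> caps B=0 W=0
Move 6: W@(2,4) -> caps B=0 W=0
Move 7: B@(4,2) -> caps B=0 W=0
Move 8: W@(3,0) -> caps B=0 W=0
Move 9: B@(1,4) -> caps B=0 W=0
Move 10: W@(0,4) -> caps B=0 W=1
Move 11: B@(2,1) -> caps B=0 W=1
Move 12: W@(3,2) -> caps B=0 W=1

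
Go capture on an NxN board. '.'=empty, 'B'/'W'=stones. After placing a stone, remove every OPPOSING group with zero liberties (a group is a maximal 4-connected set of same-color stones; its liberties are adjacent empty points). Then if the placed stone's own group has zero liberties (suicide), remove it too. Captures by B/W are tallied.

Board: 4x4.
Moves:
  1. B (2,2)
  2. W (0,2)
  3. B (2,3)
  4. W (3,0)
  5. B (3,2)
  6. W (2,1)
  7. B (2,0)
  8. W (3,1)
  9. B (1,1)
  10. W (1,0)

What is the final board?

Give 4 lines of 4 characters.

Move 1: B@(2,2) -> caps B=0 W=0
Move 2: W@(0,2) -> caps B=0 W=0
Move 3: B@(2,3) -> caps B=0 W=0
Move 4: W@(3,0) -> caps B=0 W=0
Move 5: B@(3,2) -> caps B=0 W=0
Move 6: W@(2,1) -> caps B=0 W=0
Move 7: B@(2,0) -> caps B=0 W=0
Move 8: W@(3,1) -> caps B=0 W=0
Move 9: B@(1,1) -> caps B=3 W=0
Move 10: W@(1,0) -> caps B=3 W=0

Answer: ..W.
WB..
B.BB
..B.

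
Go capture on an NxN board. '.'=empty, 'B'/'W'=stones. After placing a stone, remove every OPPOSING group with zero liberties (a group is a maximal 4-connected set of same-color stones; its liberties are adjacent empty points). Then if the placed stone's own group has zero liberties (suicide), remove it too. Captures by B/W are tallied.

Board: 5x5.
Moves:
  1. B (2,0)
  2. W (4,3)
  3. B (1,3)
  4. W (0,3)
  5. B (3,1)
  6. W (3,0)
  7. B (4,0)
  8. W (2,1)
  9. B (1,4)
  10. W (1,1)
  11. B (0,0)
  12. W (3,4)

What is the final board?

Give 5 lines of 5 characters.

Move 1: B@(2,0) -> caps B=0 W=0
Move 2: W@(4,3) -> caps B=0 W=0
Move 3: B@(1,3) -> caps B=0 W=0
Move 4: W@(0,3) -> caps B=0 W=0
Move 5: B@(3,1) -> caps B=0 W=0
Move 6: W@(3,0) -> caps B=0 W=0
Move 7: B@(4,0) -> caps B=1 W=0
Move 8: W@(2,1) -> caps B=1 W=0
Move 9: B@(1,4) -> caps B=1 W=0
Move 10: W@(1,1) -> caps B=1 W=0
Move 11: B@(0,0) -> caps B=1 W=0
Move 12: W@(3,4) -> caps B=1 W=0

Answer: B..W.
.W.BB
BW...
.B..W
B..W.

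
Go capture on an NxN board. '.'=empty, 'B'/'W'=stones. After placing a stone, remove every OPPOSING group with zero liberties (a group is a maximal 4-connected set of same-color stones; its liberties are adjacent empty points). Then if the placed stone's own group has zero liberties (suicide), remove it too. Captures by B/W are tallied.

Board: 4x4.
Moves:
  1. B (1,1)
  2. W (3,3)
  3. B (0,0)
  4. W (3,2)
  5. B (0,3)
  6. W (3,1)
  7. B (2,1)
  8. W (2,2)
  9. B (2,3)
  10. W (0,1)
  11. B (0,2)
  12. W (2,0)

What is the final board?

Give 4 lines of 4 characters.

Answer: B.BB
.B..
WBWB
.WWW

Derivation:
Move 1: B@(1,1) -> caps B=0 W=0
Move 2: W@(3,3) -> caps B=0 W=0
Move 3: B@(0,0) -> caps B=0 W=0
Move 4: W@(3,2) -> caps B=0 W=0
Move 5: B@(0,3) -> caps B=0 W=0
Move 6: W@(3,1) -> caps B=0 W=0
Move 7: B@(2,1) -> caps B=0 W=0
Move 8: W@(2,2) -> caps B=0 W=0
Move 9: B@(2,3) -> caps B=0 W=0
Move 10: W@(0,1) -> caps B=0 W=0
Move 11: B@(0,2) -> caps B=1 W=0
Move 12: W@(2,0) -> caps B=1 W=0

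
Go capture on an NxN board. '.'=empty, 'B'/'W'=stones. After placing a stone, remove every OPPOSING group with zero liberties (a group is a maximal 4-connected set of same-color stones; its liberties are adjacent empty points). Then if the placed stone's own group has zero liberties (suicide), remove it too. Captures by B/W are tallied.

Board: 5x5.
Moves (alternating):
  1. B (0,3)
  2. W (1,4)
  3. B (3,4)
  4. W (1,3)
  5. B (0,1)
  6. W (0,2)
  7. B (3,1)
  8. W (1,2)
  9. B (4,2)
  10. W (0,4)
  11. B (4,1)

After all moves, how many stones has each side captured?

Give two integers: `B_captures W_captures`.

Answer: 0 1

Derivation:
Move 1: B@(0,3) -> caps B=0 W=0
Move 2: W@(1,4) -> caps B=0 W=0
Move 3: B@(3,4) -> caps B=0 W=0
Move 4: W@(1,3) -> caps B=0 W=0
Move 5: B@(0,1) -> caps B=0 W=0
Move 6: W@(0,2) -> caps B=0 W=0
Move 7: B@(3,1) -> caps B=0 W=0
Move 8: W@(1,2) -> caps B=0 W=0
Move 9: B@(4,2) -> caps B=0 W=0
Move 10: W@(0,4) -> caps B=0 W=1
Move 11: B@(4,1) -> caps B=0 W=1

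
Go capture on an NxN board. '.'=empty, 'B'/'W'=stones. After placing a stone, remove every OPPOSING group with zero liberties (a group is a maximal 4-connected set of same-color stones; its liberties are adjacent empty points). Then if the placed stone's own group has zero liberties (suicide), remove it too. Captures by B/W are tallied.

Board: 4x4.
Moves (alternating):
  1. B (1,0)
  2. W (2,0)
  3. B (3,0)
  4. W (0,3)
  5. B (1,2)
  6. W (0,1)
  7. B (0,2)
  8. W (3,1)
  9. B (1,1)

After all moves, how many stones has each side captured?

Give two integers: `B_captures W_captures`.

Answer: 0 1

Derivation:
Move 1: B@(1,0) -> caps B=0 W=0
Move 2: W@(2,0) -> caps B=0 W=0
Move 3: B@(3,0) -> caps B=0 W=0
Move 4: W@(0,3) -> caps B=0 W=0
Move 5: B@(1,2) -> caps B=0 W=0
Move 6: W@(0,1) -> caps B=0 W=0
Move 7: B@(0,2) -> caps B=0 W=0
Move 8: W@(3,1) -> caps B=0 W=1
Move 9: B@(1,1) -> caps B=0 W=1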